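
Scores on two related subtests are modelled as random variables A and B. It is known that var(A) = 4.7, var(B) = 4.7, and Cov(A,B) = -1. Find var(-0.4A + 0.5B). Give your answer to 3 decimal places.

var(-0.4A + 0.5B) = (-0.4)²·var(A) + (0.5)²·var(B) + 2·(-0.4)·(0.5)·Cov(A,B)
= 0.16·4.7 + 0.25·4.7 + -0.4·-1 = 2.327

2.327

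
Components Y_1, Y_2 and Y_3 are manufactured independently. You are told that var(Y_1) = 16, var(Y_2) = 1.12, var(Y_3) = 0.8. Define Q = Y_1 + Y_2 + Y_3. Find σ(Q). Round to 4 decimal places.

By independence, var(Q) = (1)²var(Y_1) + (1)²var(Y_2) + (1)²var(Y_3)
= (1)²·16 + (1)²·1.12 + (1)²·0.8 = 17.92
σ(Q) = √17.92 ≈ 4.2332

4.2332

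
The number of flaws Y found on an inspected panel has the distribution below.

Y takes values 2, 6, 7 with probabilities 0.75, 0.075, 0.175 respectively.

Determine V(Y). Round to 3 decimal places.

4.194

E[Y] = (2)(0.75) + (6)(0.075) + (7)(0.175) = 3.175
E[Y²] = (2)²(0.75) + (6)²(0.075) + (7)²(0.175) = 14.275
V(Y) = E[Y²] − (E[Y])² = 14.275 − (3.175)² = 4.194375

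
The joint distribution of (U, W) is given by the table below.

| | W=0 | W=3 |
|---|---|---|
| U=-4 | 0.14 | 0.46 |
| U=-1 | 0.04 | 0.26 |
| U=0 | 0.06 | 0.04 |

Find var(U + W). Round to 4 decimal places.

3.9636

E[U] = -2.7,  E[W] = 2.28,  E[UW] = -6.3
var(U) = 9.9 − (-2.7)² = 2.61;  var(W) = 6.84 − (2.28)² = 1.6416
Cov(U,W) = -6.3 − (-2.7)(2.28) = -0.144
var(U + W) = (1)²·2.61 + (1)²·1.6416 + 2·(1)·(1)·-0.144 = 3.9636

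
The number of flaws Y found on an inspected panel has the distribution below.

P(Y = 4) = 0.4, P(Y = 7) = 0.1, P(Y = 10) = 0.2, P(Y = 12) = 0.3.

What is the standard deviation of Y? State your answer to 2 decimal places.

3.48

E[Y] = (4)(0.4) + (7)(0.1) + (10)(0.2) + (12)(0.3) = 7.9
E[Y²] = (4)²(0.4) + (7)²(0.1) + (10)²(0.2) + (12)²(0.3) = 74.5
V(Y) = E[Y²] − (E[Y])² = 74.5 − (7.9)² = 12.09
SD(Y) = √12.09 ≈ 3.48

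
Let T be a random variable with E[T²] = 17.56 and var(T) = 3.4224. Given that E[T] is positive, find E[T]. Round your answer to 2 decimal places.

(E[T])² = E[T²] − var(T) = 17.56 − 3.4224 = 14.1376
E[T] = √14.1376 = 3.76

3.76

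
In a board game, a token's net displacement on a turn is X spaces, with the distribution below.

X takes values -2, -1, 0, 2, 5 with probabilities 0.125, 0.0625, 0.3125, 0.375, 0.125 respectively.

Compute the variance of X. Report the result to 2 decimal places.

E[X] = (-2)(0.125) + (-1)(0.0625) + (0)(0.3125) + (2)(0.375) + (5)(0.125) = 1.0625
E[X²] = (-2)²(0.125) + (-1)²(0.0625) + (0)²(0.3125) + (2)²(0.375) + (5)²(0.125) = 5.1875
var(X) = E[X²] − (E[X])² = 5.1875 − (1.0625)² = 4.05859375

4.06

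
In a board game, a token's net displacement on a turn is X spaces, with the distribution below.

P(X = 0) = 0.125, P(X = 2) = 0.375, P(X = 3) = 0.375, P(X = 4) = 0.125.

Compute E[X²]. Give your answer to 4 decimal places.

6.8750

E[X²] = (0)²(0.125) + (2)²(0.375) + (3)²(0.375) + (4)²(0.125) = 6.875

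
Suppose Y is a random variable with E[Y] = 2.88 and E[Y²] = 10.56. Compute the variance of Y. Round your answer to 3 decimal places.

2.266

Var(Y) = 10.56 − (2.88)² = 2.2656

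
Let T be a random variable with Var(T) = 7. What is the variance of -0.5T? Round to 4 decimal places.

Var(-0.5T) = (-0.5)²·Var(T) = 0.25·7 = 1.75

1.7500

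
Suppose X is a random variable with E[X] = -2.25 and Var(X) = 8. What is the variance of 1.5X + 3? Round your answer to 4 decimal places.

18.0000

Var(1.5X + 3) = (1.5)²·Var(X) = 2.25·8 = 18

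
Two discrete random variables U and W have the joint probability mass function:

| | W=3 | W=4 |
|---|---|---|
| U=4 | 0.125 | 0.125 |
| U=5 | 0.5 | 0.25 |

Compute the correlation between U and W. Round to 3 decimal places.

E[U] = 4.75,  E[W] = 3.375
E[UW] = 16
cov(U,W) = E[UW] − E[U]E[W] = 16 − (4.75)(3.375) = -0.03125
Var(U) = 0.1875,  Var(W) = 0.234375
ρ = -0.03125 / √(0.1875·0.234375) ≈ -0.149

-0.149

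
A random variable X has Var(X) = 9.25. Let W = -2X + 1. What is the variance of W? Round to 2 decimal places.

37.00

Var(-2X + 1) = (-2)²·Var(X) = 4·9.25 = 37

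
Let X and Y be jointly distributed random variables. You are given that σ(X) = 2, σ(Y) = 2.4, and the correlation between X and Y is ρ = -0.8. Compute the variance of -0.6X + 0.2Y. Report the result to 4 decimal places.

2.5920

var(X) = (2)² = 4;  var(Y) = (2.4)² = 5.76
Cov(X,Y) = ρ·σ(X)·σ(Y) = -0.8·2·2.4 = -3.84
var(-0.6X + 0.2Y) = (-0.6)²·var(X) + (0.2)²·var(Y) + 2·(-0.6)·(0.2)·Cov(X,Y)
= 0.36·4 + 0.04·5.76 + -0.24·-3.84 = 2.592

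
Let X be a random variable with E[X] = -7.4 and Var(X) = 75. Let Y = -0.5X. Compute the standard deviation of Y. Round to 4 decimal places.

Var(-0.5X) = (-0.5)²·75 = 18.75
SD(Y) = √18.75 ≈ 4.3301

4.3301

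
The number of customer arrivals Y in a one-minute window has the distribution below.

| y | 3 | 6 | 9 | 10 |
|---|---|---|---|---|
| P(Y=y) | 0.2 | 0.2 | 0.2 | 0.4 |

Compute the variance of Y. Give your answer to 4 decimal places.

E[Y] = (3)(0.2) + (6)(0.2) + (9)(0.2) + (10)(0.4) = 7.6
E[Y²] = (3)²(0.2) + (6)²(0.2) + (9)²(0.2) + (10)²(0.4) = 65.2
Var(Y) = E[Y²] − (E[Y])² = 65.2 − (7.6)² = 7.44

7.4400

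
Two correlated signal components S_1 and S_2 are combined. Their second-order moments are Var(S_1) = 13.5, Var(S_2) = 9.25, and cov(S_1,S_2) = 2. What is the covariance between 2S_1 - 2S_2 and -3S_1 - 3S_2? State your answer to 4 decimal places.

-25.5000

cov(2S_1 - 2S_2, -3S_1 - 3S_2) = (2)(-3)Var(S_1) + (-2)(-3)Var(S_2) + [(2)(-3) + (-2)(-3)]cov(S_1,S_2)
= -6·13.5 + 6·9.25 + 0·2 = -25.5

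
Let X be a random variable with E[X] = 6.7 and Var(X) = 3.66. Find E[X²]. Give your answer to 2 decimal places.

48.55

E[X²] = Var(X) + (E[X])² = 3.66 + (6.7)² = 48.55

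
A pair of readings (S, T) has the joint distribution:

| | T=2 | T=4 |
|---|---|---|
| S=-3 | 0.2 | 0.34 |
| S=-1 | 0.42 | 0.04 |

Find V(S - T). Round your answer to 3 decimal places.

E[S] = -2.08,  E[T] = 2.76,  E[ST] = -6.28
V(S) = 5.32 − (-2.08)² = 0.9936;  V(T) = 8.56 − (2.76)² = 0.9424
Cov(S,T) = -6.28 − (-2.08)(2.76) = -0.5392
V(S - T) = (1)²·0.9936 + (-1)²·0.9424 + 2·(1)·(-1)·-0.5392 = 3.0144

3.014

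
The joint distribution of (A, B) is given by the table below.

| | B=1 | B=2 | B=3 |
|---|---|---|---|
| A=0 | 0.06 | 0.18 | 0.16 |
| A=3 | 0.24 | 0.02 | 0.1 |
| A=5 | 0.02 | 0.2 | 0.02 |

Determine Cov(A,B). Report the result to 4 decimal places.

E[A] = 2.28,  E[B] = 1.96
E[AB] = 4.14
Cov(A,B) = E[AB] − E[A]E[B] = 4.14 − (2.28)(1.96) = -0.3288

-0.3288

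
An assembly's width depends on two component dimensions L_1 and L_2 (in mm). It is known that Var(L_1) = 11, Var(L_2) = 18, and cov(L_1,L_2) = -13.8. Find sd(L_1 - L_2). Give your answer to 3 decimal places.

7.523

Var(L_1 - L_2) = (1)²·Var(L_1) + (-1)²·Var(L_2) + 2·(1)·(-1)·cov(L_1,L_2)
= 1·11 + 1·18 + -2·-13.8 = 56.6
sd(L_1 - L_2) = √56.6 ≈ 7.523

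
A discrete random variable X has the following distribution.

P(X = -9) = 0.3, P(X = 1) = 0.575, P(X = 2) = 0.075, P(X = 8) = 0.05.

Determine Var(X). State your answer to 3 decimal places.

E[X] = (-9)(0.3) + (1)(0.575) + (2)(0.075) + (8)(0.05) = -1.575
E[X²] = (-9)²(0.3) + (1)²(0.575) + (2)²(0.075) + (8)²(0.05) = 28.375
Var(X) = E[X²] − (E[X])² = 28.375 − (-1.575)² = 25.894375

25.894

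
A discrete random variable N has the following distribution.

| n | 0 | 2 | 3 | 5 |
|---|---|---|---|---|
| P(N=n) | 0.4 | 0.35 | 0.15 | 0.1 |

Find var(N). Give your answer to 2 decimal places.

2.53

E[N] = (0)(0.4) + (2)(0.35) + (3)(0.15) + (5)(0.1) = 1.65
E[N²] = (0)²(0.4) + (2)²(0.35) + (3)²(0.15) + (5)²(0.1) = 5.25
var(N) = E[N²] − (E[N])² = 5.25 − (1.65)² = 2.5275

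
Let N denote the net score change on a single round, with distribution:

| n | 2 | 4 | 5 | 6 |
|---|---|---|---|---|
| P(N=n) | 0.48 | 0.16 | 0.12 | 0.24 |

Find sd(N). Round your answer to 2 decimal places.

E[N] = (2)(0.48) + (4)(0.16) + (5)(0.12) + (6)(0.24) = 3.64
E[N²] = (2)²(0.48) + (4)²(0.16) + (5)²(0.12) + (6)²(0.24) = 16.12
V(N) = E[N²] − (E[N])² = 16.12 − (3.64)² = 2.8704
sd(N) = √2.8704 ≈ 1.69

1.69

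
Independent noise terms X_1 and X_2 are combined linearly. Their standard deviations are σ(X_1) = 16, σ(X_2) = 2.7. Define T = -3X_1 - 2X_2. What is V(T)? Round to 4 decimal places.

V(X_1) = 256, V(X_2) = 7.29
By independence, V(T) = (-3)²V(X_1) + (-2)²V(X_2)
= (-3)²·256 + (-2)²·7.29 = 2333.16

2333.1600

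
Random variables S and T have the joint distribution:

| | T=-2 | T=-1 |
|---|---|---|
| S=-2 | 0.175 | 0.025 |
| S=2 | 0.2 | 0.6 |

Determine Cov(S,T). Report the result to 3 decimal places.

E[S] = 1.2,  E[T] = -1.375
E[ST] = -1.25
Cov(S,T) = E[ST] − E[S]E[T] = -1.25 − (1.2)(-1.375) = 0.4

0.400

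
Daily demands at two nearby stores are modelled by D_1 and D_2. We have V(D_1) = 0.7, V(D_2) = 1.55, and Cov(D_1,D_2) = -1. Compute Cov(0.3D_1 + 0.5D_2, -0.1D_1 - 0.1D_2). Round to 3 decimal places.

Cov(0.3D_1 + 0.5D_2, -0.1D_1 - 0.1D_2) = (0.3)(-0.1)V(D_1) + (0.5)(-0.1)V(D_2) + [(0.3)(-0.1) + (0.5)(-0.1)]Cov(D_1,D_2)
= -0.03·0.7 + -0.05·1.55 + -0.08·-1 = -0.0185

-0.019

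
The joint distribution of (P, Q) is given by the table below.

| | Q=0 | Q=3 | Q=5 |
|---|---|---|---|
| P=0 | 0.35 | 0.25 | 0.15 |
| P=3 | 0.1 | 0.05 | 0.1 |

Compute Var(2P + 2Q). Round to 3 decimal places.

E[P] = 0.75,  E[Q] = 2.15,  E[PQ] = 1.95
Var(P) = 2.25 − (0.75)² = 1.6875;  Var(Q) = 8.95 − (2.15)² = 4.3275
Cov(P,Q) = 1.95 − (0.75)(2.15) = 0.3375
Var(2P + 2Q) = (2)²·1.6875 + (2)²·4.3275 + 2·(2)·(2)·0.3375 = 26.76

26.760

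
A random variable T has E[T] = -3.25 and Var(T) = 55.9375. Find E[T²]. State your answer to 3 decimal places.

66.500

E[T²] = Var(T) + (E[T])² = 55.9375 + (-3.25)² = 66.5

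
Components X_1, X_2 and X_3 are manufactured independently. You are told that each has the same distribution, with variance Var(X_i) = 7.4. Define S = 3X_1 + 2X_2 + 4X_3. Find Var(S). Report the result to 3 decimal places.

214.600

By independence, Var(S) = (3)²Var(X_1) + (2)²Var(X_2) + (4)²Var(X_3)
= (3)²·7.4 + (2)²·7.4 + (4)²·7.4 = 214.6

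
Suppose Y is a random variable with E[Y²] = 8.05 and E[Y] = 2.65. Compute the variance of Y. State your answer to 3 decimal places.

var(Y) = 8.05 − (2.65)² = 1.0275

1.028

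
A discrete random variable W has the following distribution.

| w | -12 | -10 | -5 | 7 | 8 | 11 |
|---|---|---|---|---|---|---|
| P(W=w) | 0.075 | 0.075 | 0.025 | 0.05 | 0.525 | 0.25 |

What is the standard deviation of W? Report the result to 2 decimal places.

7.40

E[W] = (-12)(0.075) + (-10)(0.075) + (-5)(0.025) + (7)(0.05) + (8)(0.525) + (11)(0.25) = 5.525
E[W²] = (-12)²(0.075) + (-10)²(0.075) + (-5)²(0.025) + (7)²(0.05) + (8)²(0.525) + (11)²(0.25) = 85.225
Var(W) = E[W²] − (E[W])² = 85.225 − (5.525)² = 54.699375
SD(W) = √54.699375 ≈ 7.40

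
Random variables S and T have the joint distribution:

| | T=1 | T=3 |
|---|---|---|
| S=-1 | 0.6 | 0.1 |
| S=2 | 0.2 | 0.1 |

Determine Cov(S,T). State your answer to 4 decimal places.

E[S] = -0.1,  E[T] = 1.4
E[ST] = 0.1
Cov(S,T) = E[ST] − E[S]E[T] = 0.1 − (-0.1)(1.4) = 0.24

0.2400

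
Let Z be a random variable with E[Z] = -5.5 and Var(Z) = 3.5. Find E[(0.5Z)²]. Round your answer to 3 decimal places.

8.438

E[0.5Z] = 0.5·-5.5 = -2.75
Var(0.5Z) = (0.5)²·3.5 = 0.875
E[(0.5Z)²] = Var((0.5Z)) + (E[(0.5Z)])² = 0.875 + (-2.75)² = 8.4375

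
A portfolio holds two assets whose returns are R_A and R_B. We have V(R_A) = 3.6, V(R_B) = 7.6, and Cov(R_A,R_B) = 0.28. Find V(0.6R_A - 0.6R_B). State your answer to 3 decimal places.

V(0.6R_A - 0.6R_B) = (0.6)²·V(R_A) + (-0.6)²·V(R_B) + 2·(0.6)·(-0.6)·Cov(R_A,R_B)
= 0.36·3.6 + 0.36·7.6 + -0.72·0.28 = 3.8304

3.830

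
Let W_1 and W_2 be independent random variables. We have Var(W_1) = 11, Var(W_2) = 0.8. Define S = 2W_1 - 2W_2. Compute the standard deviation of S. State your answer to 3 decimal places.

6.870

By independence, Var(S) = (2)²Var(W_1) + (-2)²Var(W_2)
= (2)²·11 + (-2)²·0.8 = 47.2
sd(S) = √47.2 ≈ 6.870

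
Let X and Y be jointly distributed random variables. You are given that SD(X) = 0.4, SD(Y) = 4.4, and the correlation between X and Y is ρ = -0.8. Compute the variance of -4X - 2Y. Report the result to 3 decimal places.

Var(X) = (0.4)² = 0.16;  Var(Y) = (4.4)² = 19.36
cov(X,Y) = ρ·SD(X)·SD(Y) = -0.8·0.4·4.4 = -1.408
Var(-4X - 2Y) = (-4)²·Var(X) + (-2)²·Var(Y) + 2·(-4)·(-2)·cov(X,Y)
= 16·0.16 + 4·19.36 + 16·-1.408 = 57.472

57.472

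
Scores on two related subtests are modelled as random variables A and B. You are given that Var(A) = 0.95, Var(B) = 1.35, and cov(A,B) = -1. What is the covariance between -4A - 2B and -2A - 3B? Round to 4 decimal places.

-0.3000

cov(-4A - 2B, -2A - 3B) = (-4)(-2)Var(A) + (-2)(-3)Var(B) + [(-4)(-3) + (-2)(-2)]cov(A,B)
= 8·0.95 + 6·1.35 + 16·-1 = -0.3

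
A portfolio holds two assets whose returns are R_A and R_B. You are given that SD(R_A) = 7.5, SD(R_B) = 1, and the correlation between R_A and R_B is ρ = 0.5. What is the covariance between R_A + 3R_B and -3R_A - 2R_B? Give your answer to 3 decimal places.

-216.000

Var(R_A) = (7.5)² = 56.25;  Var(R_B) = (1)² = 1
cov(R_A,R_B) = ρ·SD(R_A)·SD(R_B) = 0.5·7.5·1 = 3.75
cov(R_A + 3R_B, -3R_A - 2R_B) = (1)(-3)Var(R_A) + (3)(-2)Var(R_B) + [(1)(-2) + (3)(-3)]cov(R_A,R_B)
= -3·56.25 + -6·1 + -11·3.75 = -216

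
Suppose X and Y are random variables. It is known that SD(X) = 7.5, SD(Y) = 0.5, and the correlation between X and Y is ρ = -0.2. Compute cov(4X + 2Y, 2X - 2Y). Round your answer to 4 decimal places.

var(X) = (7.5)² = 56.25;  var(Y) = (0.5)² = 0.25
cov(X,Y) = ρ·SD(X)·SD(Y) = -0.2·7.5·0.5 = -0.75
cov(4X + 2Y, 2X - 2Y) = (4)(2)var(X) + (2)(-2)var(Y) + [(4)(-2) + (2)(2)]cov(X,Y)
= 8·56.25 + -4·0.25 + -4·-0.75 = 452

452.0000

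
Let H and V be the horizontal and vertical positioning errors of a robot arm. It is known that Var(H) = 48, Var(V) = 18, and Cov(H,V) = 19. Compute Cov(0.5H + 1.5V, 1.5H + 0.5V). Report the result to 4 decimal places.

Cov(0.5H + 1.5V, 1.5H + 0.5V) = (0.5)(1.5)Var(H) + (1.5)(0.5)Var(V) + [(0.5)(0.5) + (1.5)(1.5)]Cov(H,V)
= 0.75·48 + 0.75·18 + 2.5·19 = 97

97.0000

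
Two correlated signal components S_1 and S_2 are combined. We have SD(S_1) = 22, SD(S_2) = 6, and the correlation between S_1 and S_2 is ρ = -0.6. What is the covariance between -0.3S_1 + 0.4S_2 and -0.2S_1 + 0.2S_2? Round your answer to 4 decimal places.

43.0080

var(S_1) = (22)² = 484;  var(S_2) = (6)² = 36
Cov(S_1,S_2) = ρ·SD(S_1)·SD(S_2) = -0.6·22·6 = -79.2
Cov(-0.3S_1 + 0.4S_2, -0.2S_1 + 0.2S_2) = (-0.3)(-0.2)var(S_1) + (0.4)(0.2)var(S_2) + [(-0.3)(0.2) + (0.4)(-0.2)]Cov(S_1,S_2)
= 0.06·484 + 0.08·36 + -0.14·-79.2 = 43.008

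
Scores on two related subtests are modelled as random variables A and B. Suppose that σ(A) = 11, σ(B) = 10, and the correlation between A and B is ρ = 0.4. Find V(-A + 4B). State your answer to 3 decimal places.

1369.000

V(A) = (11)² = 121;  V(B) = (10)² = 100
Cov(A,B) = ρ·σ(A)·σ(B) = 0.4·11·10 = 44
V(-A + 4B) = (-1)²·V(A) + (4)²·V(B) + 2·(-1)·(4)·Cov(A,B)
= 1·121 + 16·100 + -8·44 = 1369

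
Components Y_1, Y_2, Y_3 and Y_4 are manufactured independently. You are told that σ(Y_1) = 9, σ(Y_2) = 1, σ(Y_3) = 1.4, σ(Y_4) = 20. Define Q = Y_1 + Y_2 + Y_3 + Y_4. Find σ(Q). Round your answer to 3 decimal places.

var(Y_1) = 81, var(Y_2) = 1, var(Y_3) = 1.96, var(Y_4) = 400
By independence, var(Q) = (1)²var(Y_1) + (1)²var(Y_2) + (1)²var(Y_3) + (1)²var(Y_4)
= (1)²·81 + (1)²·1 + (1)²·1.96 + (1)²·400 = 483.96
σ(Q) = √483.96 ≈ 21.999

21.999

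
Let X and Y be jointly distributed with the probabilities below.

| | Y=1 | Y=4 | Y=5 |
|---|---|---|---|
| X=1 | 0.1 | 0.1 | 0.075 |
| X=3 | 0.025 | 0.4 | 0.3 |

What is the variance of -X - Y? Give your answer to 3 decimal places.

3.198

E[X] = 2.45,  E[Y] = 4,  E[XY] = 10.25
V(X) = 6.8 − (2.45)² = 0.7975;  V(Y) = 17.5 − (4)² = 1.5
Cov(X,Y) = 10.25 − (2.45)(4) = 0.45
V(-X - Y) = (-1)²·0.7975 + (-1)²·1.5 + 2·(-1)·(-1)·0.45 = 3.1975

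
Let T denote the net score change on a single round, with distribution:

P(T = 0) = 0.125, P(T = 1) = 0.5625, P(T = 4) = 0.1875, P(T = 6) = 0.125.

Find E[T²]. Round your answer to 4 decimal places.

8.0625

E[T²] = (0)²(0.125) + (1)²(0.5625) + (4)²(0.1875) + (6)²(0.125) = 8.0625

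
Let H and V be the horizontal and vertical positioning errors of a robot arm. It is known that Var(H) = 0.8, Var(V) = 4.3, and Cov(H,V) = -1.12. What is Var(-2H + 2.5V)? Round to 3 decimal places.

Var(-2H + 2.5V) = (-2)²·Var(H) + (2.5)²·Var(V) + 2·(-2)·(2.5)·Cov(H,V)
= 4·0.8 + 6.25·4.3 + -10·-1.12 = 41.275

41.275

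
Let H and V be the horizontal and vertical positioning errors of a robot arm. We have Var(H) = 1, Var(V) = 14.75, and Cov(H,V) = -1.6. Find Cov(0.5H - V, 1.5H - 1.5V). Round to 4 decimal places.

Cov(0.5H - V, 1.5H - 1.5V) = (0.5)(1.5)Var(H) + (-1)(-1.5)Var(V) + [(0.5)(-1.5) + (-1)(1.5)]Cov(H,V)
= 0.75·1 + 1.5·14.75 + -2.25·-1.6 = 26.475

26.4750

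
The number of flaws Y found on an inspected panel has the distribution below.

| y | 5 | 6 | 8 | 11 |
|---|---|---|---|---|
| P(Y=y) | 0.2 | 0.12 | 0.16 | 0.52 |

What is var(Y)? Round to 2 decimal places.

E[Y] = (5)(0.2) + (6)(0.12) + (8)(0.16) + (11)(0.52) = 8.72
E[Y²] = (5)²(0.2) + (6)²(0.12) + (8)²(0.16) + (11)²(0.52) = 82.48
var(Y) = E[Y²] − (E[Y])² = 82.48 − (8.72)² = 6.4416

6.44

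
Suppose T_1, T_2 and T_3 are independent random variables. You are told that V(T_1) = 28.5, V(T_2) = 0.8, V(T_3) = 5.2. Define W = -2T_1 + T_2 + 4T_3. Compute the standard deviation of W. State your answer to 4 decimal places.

By independence, V(W) = (-2)²V(T_1) + (1)²V(T_2) + (4)²V(T_3)
= (-2)²·28.5 + (1)²·0.8 + (4)²·5.2 = 198
SD(W) = √198 ≈ 14.0712

14.0712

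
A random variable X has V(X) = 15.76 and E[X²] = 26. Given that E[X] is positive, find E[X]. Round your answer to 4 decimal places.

3.2000

(E[X])² = E[X²] − V(X) = 26 − 15.76 = 10.24
E[X] = √10.24 = 3.2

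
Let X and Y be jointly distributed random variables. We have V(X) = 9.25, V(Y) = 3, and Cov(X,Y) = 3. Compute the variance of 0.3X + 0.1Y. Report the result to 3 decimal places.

V(0.3X + 0.1Y) = (0.3)²·V(X) + (0.1)²·V(Y) + 2·(0.3)·(0.1)·Cov(X,Y)
= 0.09·9.25 + 0.01·3 + 0.06·3 = 1.0425

1.043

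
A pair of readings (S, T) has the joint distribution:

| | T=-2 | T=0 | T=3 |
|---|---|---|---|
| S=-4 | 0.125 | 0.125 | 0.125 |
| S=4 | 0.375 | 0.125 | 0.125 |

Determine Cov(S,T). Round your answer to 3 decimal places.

E[S] = 1,  E[T] = -0.25
E[ST] = -2
Cov(S,T) = E[ST] − E[S]E[T] = -2 − (1)(-0.25) = -1.75

-1.750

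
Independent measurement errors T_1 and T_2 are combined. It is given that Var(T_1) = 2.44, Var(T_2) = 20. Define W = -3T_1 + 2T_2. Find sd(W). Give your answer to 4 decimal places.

10.0975

By independence, Var(W) = (-3)²Var(T_1) + (2)²Var(T_2)
= (-3)²·2.44 + (2)²·20 = 101.96
sd(W) = √101.96 ≈ 10.0975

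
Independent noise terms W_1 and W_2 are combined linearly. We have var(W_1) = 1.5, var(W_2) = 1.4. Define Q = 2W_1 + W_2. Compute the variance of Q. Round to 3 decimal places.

7.400

By independence, var(Q) = (2)²var(W_1) + (1)²var(W_2)
= (2)²·1.5 + (1)²·1.4 = 7.4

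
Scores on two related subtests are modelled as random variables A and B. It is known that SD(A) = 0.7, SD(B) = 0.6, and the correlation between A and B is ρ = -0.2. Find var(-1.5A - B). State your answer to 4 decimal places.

var(A) = (0.7)² = 0.49;  var(B) = (0.6)² = 0.36
cov(A,B) = ρ·SD(A)·SD(B) = -0.2·0.7·0.6 = -0.084
var(-1.5A - B) = (-1.5)²·var(A) + (-1)²·var(B) + 2·(-1.5)·(-1)·cov(A,B)
= 2.25·0.49 + 1·0.36 + 3·-0.084 = 1.2105

1.2105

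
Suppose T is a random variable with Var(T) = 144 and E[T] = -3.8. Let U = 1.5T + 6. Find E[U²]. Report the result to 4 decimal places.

324.0900

E[1.5T + 6] = 1.5·-3.8 + 6 = 0.3
Var(1.5T + 6) = (1.5)²·144 = 324
E[U²] = Var(U) + (E[U])² = 324 + (0.3)² = 324.09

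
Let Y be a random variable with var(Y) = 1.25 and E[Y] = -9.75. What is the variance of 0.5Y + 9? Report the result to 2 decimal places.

0.31

var(0.5Y + 9) = (0.5)²·var(Y) = 0.25·1.25 = 0.3125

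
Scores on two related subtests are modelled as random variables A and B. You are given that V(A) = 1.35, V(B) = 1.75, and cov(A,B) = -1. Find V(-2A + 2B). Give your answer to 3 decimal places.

20.400

V(-2A + 2B) = (-2)²·V(A) + (2)²·V(B) + 2·(-2)·(2)·cov(A,B)
= 4·1.35 + 4·1.75 + -8·-1 = 20.4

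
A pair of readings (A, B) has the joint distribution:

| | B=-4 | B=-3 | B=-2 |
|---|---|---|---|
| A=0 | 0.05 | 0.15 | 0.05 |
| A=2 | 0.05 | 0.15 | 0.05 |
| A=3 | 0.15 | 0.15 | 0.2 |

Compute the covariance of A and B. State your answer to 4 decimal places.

0.0500

E[A] = 2,  E[B] = -2.95
E[AB] = -5.85
Cov(A,B) = E[AB] − E[A]E[B] = -5.85 − (2)(-2.95) = 0.05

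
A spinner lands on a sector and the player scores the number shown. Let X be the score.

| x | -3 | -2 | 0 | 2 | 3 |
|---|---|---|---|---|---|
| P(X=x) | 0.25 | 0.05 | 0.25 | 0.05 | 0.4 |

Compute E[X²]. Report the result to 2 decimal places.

E[X²] = (-3)²(0.25) + (-2)²(0.05) + (0)²(0.25) + (2)²(0.05) + (3)²(0.4) = 6.25

6.25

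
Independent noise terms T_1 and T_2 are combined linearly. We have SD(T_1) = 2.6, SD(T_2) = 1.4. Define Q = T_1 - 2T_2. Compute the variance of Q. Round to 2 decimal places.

Var(T_1) = 6.76, Var(T_2) = 1.96
By independence, Var(Q) = (1)²Var(T_1) + (-2)²Var(T_2)
= (1)²·6.76 + (-2)²·1.96 = 14.6

14.60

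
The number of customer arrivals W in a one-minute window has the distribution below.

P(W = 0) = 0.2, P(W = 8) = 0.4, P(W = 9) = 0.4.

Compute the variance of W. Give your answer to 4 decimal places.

11.7600

E[W] = (0)(0.2) + (8)(0.4) + (9)(0.4) = 6.8
E[W²] = (0)²(0.2) + (8)²(0.4) + (9)²(0.4) = 58
Var(W) = E[W²] − (E[W])² = 58 − (6.8)² = 11.76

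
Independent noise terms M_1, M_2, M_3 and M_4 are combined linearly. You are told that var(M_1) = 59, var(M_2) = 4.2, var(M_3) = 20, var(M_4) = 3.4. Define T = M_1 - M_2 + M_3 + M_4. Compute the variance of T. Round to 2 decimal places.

86.60

By independence, var(T) = (1)²var(M_1) + (-1)²var(M_2) + (1)²var(M_3) + (1)²var(M_4)
= (1)²·59 + (-1)²·4.2 + (1)²·20 + (1)²·3.4 = 86.6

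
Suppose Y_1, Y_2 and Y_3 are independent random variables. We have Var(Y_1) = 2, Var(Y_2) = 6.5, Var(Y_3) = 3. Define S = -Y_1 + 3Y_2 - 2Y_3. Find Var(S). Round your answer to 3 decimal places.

By independence, Var(S) = (-1)²Var(Y_1) + (3)²Var(Y_2) + (-2)²Var(Y_3)
= (-1)²·2 + (3)²·6.5 + (-2)²·3 = 72.5

72.500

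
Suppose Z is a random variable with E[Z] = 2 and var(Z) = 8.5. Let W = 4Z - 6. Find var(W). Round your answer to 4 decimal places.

136.0000

var(4Z - 6) = (4)²·var(Z) = 16·8.5 = 136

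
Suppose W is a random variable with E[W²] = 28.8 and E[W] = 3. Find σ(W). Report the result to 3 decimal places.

4.450

V(W) = 28.8 − (3)² = 19.8
σ(W) = √19.8 ≈ 4.450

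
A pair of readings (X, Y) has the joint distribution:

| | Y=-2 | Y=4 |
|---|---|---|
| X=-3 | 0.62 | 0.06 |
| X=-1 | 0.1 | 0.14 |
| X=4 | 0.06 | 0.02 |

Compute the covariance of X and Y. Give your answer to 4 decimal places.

E[X] = -1.96,  E[Y] = -0.68
E[XY] = 2.48
Cov(X,Y) = E[XY] − E[X]E[Y] = 2.48 − (-1.96)(-0.68) = 1.1472

1.1472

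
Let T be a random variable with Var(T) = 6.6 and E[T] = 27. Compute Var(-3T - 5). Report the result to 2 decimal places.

Var(-3T - 5) = (-3)²·Var(T) = 9·6.6 = 59.4

59.40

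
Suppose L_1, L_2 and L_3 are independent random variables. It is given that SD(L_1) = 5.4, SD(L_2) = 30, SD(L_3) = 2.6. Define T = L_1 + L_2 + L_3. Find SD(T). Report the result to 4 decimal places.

Var(L_1) = 29.16, Var(L_2) = 900, Var(L_3) = 6.76
By independence, Var(T) = (1)²Var(L_1) + (1)²Var(L_2) + (1)²Var(L_3)
= (1)²·29.16 + (1)²·900 + (1)²·6.76 = 935.92
SD(T) = √935.92 ≈ 30.5928

30.5928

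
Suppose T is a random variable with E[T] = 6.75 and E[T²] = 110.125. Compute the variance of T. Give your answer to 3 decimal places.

64.563

var(T) = 110.125 − (6.75)² = 64.5625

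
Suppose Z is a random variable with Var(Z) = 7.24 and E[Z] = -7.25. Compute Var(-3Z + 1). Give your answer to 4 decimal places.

65.1600

Var(-3Z + 1) = (-3)²·Var(Z) = 9·7.24 = 65.16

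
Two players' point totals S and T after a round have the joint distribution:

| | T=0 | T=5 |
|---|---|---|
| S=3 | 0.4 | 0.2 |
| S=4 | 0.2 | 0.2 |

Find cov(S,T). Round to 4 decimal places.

E[S] = 3.4,  E[T] = 2
E[ST] = 7
cov(S,T) = E[ST] − E[S]E[T] = 7 − (3.4)(2) = 0.2

0.2000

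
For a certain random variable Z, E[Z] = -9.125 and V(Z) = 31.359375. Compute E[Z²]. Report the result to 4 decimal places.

E[Z²] = V(Z) + (E[Z])² = 31.359375 + (-9.125)² = 114.625

114.6250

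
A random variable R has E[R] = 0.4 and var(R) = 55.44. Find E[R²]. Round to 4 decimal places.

E[R²] = var(R) + (E[R])² = 55.44 + (0.4)² = 55.6

55.6000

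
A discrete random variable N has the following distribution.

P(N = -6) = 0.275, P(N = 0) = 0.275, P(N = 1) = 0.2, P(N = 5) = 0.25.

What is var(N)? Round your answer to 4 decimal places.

E[N] = (-6)(0.275) + (0)(0.275) + (1)(0.2) + (5)(0.25) = -0.2
E[N²] = (-6)²(0.275) + (0)²(0.275) + (1)²(0.2) + (5)²(0.25) = 16.35
var(N) = E[N²] − (E[N])² = 16.35 − (-0.2)² = 16.31

16.3100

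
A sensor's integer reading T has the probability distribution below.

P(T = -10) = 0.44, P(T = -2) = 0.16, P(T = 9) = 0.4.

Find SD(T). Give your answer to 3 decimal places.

8.705

E[T] = (-10)(0.44) + (-2)(0.16) + (9)(0.4) = -1.12
E[T²] = (-10)²(0.44) + (-2)²(0.16) + (9)²(0.4) = 77.04
var(T) = E[T²] − (E[T])² = 77.04 − (-1.12)² = 75.7856
SD(T) = √75.7856 ≈ 8.705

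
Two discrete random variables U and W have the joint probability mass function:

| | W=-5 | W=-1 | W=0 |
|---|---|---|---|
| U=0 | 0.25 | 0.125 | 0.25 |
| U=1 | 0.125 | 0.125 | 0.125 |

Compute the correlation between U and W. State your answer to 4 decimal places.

E[U] = 0.375,  E[W] = -2.125
E[UW] = -0.75
Cov(U,W) = E[UW] − E[U]E[W] = -0.75 − (0.375)(-2.125) = 0.046875
Var(U) = 0.234375,  Var(W) = 5.109375
ρ = 0.046875 / √(0.234375·5.109375) ≈ 0.0428

0.0428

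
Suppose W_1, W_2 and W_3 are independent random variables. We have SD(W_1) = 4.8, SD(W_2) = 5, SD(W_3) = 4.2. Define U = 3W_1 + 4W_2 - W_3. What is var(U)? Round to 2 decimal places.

625.00

var(W_1) = 23.04, var(W_2) = 25, var(W_3) = 17.64
By independence, var(U) = (3)²var(W_1) + (4)²var(W_2) + (-1)²var(W_3)
= (3)²·23.04 + (4)²·25 + (-1)²·17.64 = 625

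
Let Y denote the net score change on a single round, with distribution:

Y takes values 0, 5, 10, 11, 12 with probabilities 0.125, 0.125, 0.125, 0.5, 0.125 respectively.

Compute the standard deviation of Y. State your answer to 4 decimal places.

3.9191

E[Y] = (0)(0.125) + (5)(0.125) + (10)(0.125) + (11)(0.5) + (12)(0.125) = 8.875
E[Y²] = (0)²(0.125) + (5)²(0.125) + (10)²(0.125) + (11)²(0.5) + (12)²(0.125) = 94.125
Var(Y) = E[Y²] − (E[Y])² = 94.125 − (8.875)² = 15.359375
SD(Y) = √15.359375 ≈ 3.9191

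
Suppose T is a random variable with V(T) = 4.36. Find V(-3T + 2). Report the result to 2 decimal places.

V(-3T + 2) = (-3)²·V(T) = 9·4.36 = 39.24

39.24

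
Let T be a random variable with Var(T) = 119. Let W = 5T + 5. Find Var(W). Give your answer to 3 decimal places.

2975.000

Var(5T + 5) = (5)²·Var(T) = 25·119 = 2975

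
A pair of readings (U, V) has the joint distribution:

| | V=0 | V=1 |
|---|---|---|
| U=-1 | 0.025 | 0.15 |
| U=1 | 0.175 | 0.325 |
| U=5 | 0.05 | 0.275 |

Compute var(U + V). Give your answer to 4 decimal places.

E[U] = 1.95,  E[V] = 0.75,  E[UV] = 1.55
var(U) = 8.8 − (1.95)² = 4.9975;  var(V) = 0.75 − (0.75)² = 0.1875
Cov(U,V) = 1.55 − (1.95)(0.75) = 0.0875
var(U + V) = (1)²·4.9975 + (1)²·0.1875 + 2·(1)·(1)·0.0875 = 5.36

5.3600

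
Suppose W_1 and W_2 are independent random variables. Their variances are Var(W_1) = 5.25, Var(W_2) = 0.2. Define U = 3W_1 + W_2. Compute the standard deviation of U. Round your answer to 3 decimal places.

By independence, Var(U) = (3)²Var(W_1) + (1)²Var(W_2)
= (3)²·5.25 + (1)²·0.2 = 47.45
sd(U) = √47.45 ≈ 6.888

6.888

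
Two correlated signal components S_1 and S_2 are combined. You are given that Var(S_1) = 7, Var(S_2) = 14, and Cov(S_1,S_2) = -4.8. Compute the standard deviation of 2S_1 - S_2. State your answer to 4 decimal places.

7.8230

Var(2S_1 - S_2) = (2)²·Var(S_1) + (-1)²·Var(S_2) + 2·(2)·(-1)·Cov(S_1,S_2)
= 4·7 + 1·14 + -4·-4.8 = 61.2
σ(2S_1 - S_2) = √61.2 ≈ 7.8230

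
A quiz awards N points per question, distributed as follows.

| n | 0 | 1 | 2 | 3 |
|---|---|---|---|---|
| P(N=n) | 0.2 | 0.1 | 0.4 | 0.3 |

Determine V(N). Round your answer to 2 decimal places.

E[N] = (0)(0.2) + (1)(0.1) + (2)(0.4) + (3)(0.3) = 1.8
E[N²] = (0)²(0.2) + (1)²(0.1) + (2)²(0.4) + (3)²(0.3) = 4.4
V(N) = E[N²] − (E[N])² = 4.4 − (1.8)² = 1.16

1.16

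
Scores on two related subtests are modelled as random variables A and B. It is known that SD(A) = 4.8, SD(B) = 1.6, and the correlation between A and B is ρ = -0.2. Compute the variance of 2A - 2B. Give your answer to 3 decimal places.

114.688

Var(A) = (4.8)² = 23.04;  Var(B) = (1.6)² = 2.56
Cov(A,B) = ρ·SD(A)·SD(B) = -0.2·4.8·1.6 = -1.536
Var(2A - 2B) = (2)²·Var(A) + (-2)²·Var(B) + 2·(2)·(-2)·Cov(A,B)
= 4·23.04 + 4·2.56 + -8·-1.536 = 114.688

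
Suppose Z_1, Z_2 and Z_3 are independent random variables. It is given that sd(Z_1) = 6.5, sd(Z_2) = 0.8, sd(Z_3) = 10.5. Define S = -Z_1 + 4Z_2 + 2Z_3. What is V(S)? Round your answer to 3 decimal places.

V(Z_1) = 42.25, V(Z_2) = 0.64, V(Z_3) = 110.25
By independence, V(S) = (-1)²V(Z_1) + (4)²V(Z_2) + (2)²V(Z_3)
= (-1)²·42.25 + (4)²·0.64 + (2)²·110.25 = 493.49

493.490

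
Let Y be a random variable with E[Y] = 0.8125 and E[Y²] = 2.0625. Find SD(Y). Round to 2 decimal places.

V(Y) = 2.0625 − (0.8125)² = 1.40234375
SD(Y) = √1.40234375 ≈ 1.18

1.18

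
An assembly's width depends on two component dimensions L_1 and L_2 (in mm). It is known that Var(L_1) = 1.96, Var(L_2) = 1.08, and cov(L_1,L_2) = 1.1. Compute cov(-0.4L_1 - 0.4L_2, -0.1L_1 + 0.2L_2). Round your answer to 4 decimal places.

-0.0520

cov(-0.4L_1 - 0.4L_2, -0.1L_1 + 0.2L_2) = (-0.4)(-0.1)Var(L_1) + (-0.4)(0.2)Var(L_2) + [(-0.4)(0.2) + (-0.4)(-0.1)]cov(L_1,L_2)
= 0.04·1.96 + -0.08·1.08 + -0.04·1.1 = -0.052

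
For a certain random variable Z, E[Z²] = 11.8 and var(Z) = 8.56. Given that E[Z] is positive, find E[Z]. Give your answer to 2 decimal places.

(E[Z])² = E[Z²] − var(Z) = 11.8 − 8.56 = 3.24
E[Z] = √3.24 = 1.8

1.80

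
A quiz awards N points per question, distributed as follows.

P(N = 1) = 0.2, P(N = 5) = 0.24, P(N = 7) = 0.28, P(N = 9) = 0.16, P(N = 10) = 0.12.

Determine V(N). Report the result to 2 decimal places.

E[N] = (1)(0.2) + (5)(0.24) + (7)(0.28) + (9)(0.16) + (10)(0.12) = 6
E[N²] = (1)²(0.2) + (5)²(0.24) + (7)²(0.28) + (9)²(0.16) + (10)²(0.12) = 44.88
V(N) = E[N²] − (E[N])² = 44.88 − (6)² = 8.88

8.88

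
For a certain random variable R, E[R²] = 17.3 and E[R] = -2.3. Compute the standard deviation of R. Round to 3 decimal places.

Var(R) = 17.3 − (-2.3)² = 12.01
σ(R) = √12.01 ≈ 3.466

3.466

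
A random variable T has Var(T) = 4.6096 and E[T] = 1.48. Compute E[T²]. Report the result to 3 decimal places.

E[T²] = Var(T) + (E[T])² = 4.6096 + (1.48)² = 6.8

6.800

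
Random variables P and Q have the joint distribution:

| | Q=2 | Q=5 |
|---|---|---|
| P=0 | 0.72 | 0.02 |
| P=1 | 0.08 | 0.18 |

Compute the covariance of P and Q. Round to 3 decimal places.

E[P] = 0.26,  E[Q] = 2.6
E[PQ] = 1.06
Cov(P,Q) = E[PQ] − E[P]E[Q] = 1.06 − (0.26)(2.6) = 0.384

0.384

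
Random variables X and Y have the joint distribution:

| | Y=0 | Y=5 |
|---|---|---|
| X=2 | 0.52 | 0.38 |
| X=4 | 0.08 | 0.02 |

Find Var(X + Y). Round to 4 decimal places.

E[X] = 2.2,  E[Y] = 2,  E[XY] = 4.2
Var(X) = 5.2 − (2.2)² = 0.36;  Var(Y) = 10 − (2)² = 6
Cov(X,Y) = 4.2 − (2.2)(2) = -0.2
Var(X + Y) = (1)²·0.36 + (1)²·6 + 2·(1)·(1)·-0.2 = 5.96

5.9600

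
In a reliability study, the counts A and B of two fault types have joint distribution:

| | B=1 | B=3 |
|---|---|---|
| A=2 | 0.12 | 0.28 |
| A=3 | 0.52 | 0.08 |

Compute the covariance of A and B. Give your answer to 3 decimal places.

-0.272

E[A] = 2.6,  E[B] = 1.72
E[AB] = 4.2
Cov(A,B) = E[AB] − E[A]E[B] = 4.2 − (2.6)(1.72) = -0.272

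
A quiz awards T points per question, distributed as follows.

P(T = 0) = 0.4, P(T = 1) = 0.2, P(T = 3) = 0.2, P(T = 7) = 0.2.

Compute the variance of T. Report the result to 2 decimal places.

6.96

E[T] = (0)(0.4) + (1)(0.2) + (3)(0.2) + (7)(0.2) = 2.2
E[T²] = (0)²(0.4) + (1)²(0.2) + (3)²(0.2) + (7)²(0.2) = 11.8
var(T) = E[T²] − (E[T])² = 11.8 − (2.2)² = 6.96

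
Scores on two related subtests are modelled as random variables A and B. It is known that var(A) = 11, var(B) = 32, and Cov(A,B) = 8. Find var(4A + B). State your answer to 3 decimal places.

var(4A + B) = (4)²·var(A) + (1)²·var(B) + 2·(4)·(1)·Cov(A,B)
= 16·11 + 1·32 + 8·8 = 272

272.000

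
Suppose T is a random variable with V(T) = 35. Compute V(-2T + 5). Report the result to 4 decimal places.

140.0000

V(-2T + 5) = (-2)²·V(T) = 4·35 = 140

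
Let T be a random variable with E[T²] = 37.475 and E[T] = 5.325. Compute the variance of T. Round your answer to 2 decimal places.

9.12

Var(T) = 37.475 − (5.325)² = 9.119375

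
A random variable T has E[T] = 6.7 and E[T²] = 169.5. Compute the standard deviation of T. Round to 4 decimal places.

11.1629

Var(T) = 169.5 − (6.7)² = 124.61
sd(T) = √124.61 ≈ 11.1629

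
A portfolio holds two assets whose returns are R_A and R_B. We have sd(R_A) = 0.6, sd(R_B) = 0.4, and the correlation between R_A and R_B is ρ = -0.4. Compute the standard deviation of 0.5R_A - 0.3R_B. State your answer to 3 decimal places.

0.365

Var(R_A) = (0.6)² = 0.36;  Var(R_B) = (0.4)² = 0.16
Cov(R_A,R_B) = ρ·sd(R_A)·sd(R_B) = -0.4·0.6·0.4 = -0.096
Var(0.5R_A - 0.3R_B) = (0.5)²·Var(R_A) + (-0.3)²·Var(R_B) + 2·(0.5)·(-0.3)·Cov(R_A,R_B)
= 0.25·0.36 + 0.09·0.16 + -0.3·-0.096 = 0.1332
sd(0.5R_A - 0.3R_B) = √0.1332 ≈ 0.365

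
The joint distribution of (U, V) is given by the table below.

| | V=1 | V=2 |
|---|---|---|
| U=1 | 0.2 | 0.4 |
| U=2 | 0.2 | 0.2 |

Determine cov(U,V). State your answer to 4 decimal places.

-0.0400

E[U] = 1.4,  E[V] = 1.6
E[UV] = 2.2
cov(U,V) = E[UV] − E[U]E[V] = 2.2 − (1.4)(1.6) = -0.04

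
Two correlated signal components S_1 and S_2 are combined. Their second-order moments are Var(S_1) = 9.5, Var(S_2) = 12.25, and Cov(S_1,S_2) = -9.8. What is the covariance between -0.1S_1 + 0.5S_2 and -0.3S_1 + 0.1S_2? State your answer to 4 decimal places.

2.4655

Cov(-0.1S_1 + 0.5S_2, -0.3S_1 + 0.1S_2) = (-0.1)(-0.3)Var(S_1) + (0.5)(0.1)Var(S_2) + [(-0.1)(0.1) + (0.5)(-0.3)]Cov(S_1,S_2)
= 0.03·9.5 + 0.05·12.25 + -0.16·-9.8 = 2.4655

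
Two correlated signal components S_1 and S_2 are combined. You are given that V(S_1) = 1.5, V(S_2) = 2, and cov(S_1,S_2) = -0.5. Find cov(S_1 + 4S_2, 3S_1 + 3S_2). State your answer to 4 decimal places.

cov(S_1 + 4S_2, 3S_1 + 3S_2) = (1)(3)V(S_1) + (4)(3)V(S_2) + [(1)(3) + (4)(3)]cov(S_1,S_2)
= 3·1.5 + 12·2 + 15·-0.5 = 21

21.0000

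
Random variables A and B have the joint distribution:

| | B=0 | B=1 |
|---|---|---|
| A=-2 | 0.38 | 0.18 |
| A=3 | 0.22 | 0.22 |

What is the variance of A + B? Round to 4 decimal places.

6.8400

E[A] = 0.2,  E[B] = 0.4,  E[AB] = 0.3
Var(A) = 6.2 − (0.2)² = 6.16;  Var(B) = 0.4 − (0.4)² = 0.24
Cov(A,B) = 0.3 − (0.2)(0.4) = 0.22
Var(A + B) = (1)²·6.16 + (1)²·0.24 + 2·(1)·(1)·0.22 = 6.84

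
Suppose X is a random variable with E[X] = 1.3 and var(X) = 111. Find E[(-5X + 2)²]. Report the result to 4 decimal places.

E[-5X + 2] = -5·1.3 + 2 = -4.5
var(-5X + 2) = (-5)²·111 = 2775
E[(-5X + 2)²] = var((-5X + 2)) + (E[(-5X + 2)])² = 2775 + (-4.5)² = 2795.25

2795.2500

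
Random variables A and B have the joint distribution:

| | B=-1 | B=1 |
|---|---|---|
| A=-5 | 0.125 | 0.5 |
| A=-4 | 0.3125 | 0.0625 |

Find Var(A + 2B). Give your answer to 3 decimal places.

2.984

E[A] = -4.625,  E[B] = 0.125,  E[AB] = -0.875
Var(A) = 21.625 − (-4.625)² = 0.234375;  Var(B) = 1 − (0.125)² = 0.984375
Cov(A,B) = -0.875 − (-4.625)(0.125) = -0.296875
Var(A + 2B) = (1)²·0.234375 + (2)²·0.984375 + 2·(1)·(2)·-0.296875 = 2.984375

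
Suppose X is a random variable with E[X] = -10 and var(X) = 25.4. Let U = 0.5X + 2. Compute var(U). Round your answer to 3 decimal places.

6.350

var(0.5X + 2) = (0.5)²·var(X) = 0.25·25.4 = 6.35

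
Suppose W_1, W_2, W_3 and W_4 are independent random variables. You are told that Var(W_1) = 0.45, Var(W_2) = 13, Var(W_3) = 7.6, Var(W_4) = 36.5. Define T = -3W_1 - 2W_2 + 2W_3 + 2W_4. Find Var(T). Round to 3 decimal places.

232.450

By independence, Var(T) = (-3)²Var(W_1) + (-2)²Var(W_2) + (2)²Var(W_3) + (2)²Var(W_4)
= (-3)²·0.45 + (-2)²·13 + (2)²·7.6 + (2)²·36.5 = 232.45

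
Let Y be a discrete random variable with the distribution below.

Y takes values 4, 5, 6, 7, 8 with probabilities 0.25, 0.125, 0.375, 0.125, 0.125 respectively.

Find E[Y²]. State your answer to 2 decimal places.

E[Y²] = (4)²(0.25) + (5)²(0.125) + (6)²(0.375) + (7)²(0.125) + (8)²(0.125) = 34.75

34.75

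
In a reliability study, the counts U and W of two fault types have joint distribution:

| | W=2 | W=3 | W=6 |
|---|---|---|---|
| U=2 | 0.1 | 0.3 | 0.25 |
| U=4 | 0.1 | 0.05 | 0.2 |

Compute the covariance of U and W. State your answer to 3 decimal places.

E[U] = 2.7,  E[W] = 4.15
E[UW] = 11.4
cov(U,W) = E[UW] − E[U]E[W] = 11.4 − (2.7)(4.15) = 0.195

0.195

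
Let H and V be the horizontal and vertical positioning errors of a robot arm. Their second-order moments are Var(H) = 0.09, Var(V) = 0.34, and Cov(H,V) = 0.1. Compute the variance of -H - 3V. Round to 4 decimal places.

3.7500

Var(-H - 3V) = (-1)²·Var(H) + (-3)²·Var(V) + 2·(-1)·(-3)·Cov(H,V)
= 1·0.09 + 9·0.34 + 6·0.1 = 3.75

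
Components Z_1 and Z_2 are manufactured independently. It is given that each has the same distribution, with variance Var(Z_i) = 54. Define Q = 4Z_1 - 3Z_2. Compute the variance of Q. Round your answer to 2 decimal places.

1350.00

By independence, Var(Q) = (4)²Var(Z_1) + (-3)²Var(Z_2)
= (4)²·54 + (-3)²·54 = 1350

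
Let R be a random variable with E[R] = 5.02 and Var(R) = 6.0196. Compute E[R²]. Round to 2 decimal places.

31.22

E[R²] = Var(R) + (E[R])² = 6.0196 + (5.02)² = 31.22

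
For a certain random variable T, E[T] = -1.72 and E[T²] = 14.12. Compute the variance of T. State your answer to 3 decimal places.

11.162

var(T) = 14.12 − (-1.72)² = 11.1616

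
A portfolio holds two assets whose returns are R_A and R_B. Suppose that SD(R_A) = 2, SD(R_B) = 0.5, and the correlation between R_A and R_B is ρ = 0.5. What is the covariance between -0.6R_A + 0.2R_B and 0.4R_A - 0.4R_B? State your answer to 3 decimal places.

Var(R_A) = (2)² = 4;  Var(R_B) = (0.5)² = 0.25
cov(R_A,R_B) = ρ·SD(R_A)·SD(R_B) = 0.5·2·0.5 = 0.5
cov(-0.6R_A + 0.2R_B, 0.4R_A - 0.4R_B) = (-0.6)(0.4)Var(R_A) + (0.2)(-0.4)Var(R_B) + [(-0.6)(-0.4) + (0.2)(0.4)]cov(R_A,R_B)
= -0.24·4 + -0.08·0.25 + 0.32·0.5 = -0.82

-0.820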